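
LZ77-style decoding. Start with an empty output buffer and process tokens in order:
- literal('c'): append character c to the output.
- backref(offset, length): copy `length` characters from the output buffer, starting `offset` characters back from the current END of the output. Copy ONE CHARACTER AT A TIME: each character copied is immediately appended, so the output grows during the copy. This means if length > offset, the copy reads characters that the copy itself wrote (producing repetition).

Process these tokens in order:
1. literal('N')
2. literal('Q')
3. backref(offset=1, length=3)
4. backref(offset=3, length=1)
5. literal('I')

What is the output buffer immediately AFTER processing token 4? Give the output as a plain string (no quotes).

Answer: NQQQQQ

Derivation:
Token 1: literal('N'). Output: "N"
Token 2: literal('Q'). Output: "NQ"
Token 3: backref(off=1, len=3) (overlapping!). Copied 'QQQ' from pos 1. Output: "NQQQQ"
Token 4: backref(off=3, len=1). Copied 'Q' from pos 2. Output: "NQQQQQ"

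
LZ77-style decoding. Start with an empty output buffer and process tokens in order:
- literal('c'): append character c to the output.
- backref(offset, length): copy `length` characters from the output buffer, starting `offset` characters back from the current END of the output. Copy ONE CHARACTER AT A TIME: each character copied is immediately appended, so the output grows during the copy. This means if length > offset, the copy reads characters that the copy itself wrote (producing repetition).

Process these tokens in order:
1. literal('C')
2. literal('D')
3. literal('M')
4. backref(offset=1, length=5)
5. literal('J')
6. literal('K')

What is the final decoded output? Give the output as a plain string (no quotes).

Answer: CDMMMMMMJK

Derivation:
Token 1: literal('C'). Output: "C"
Token 2: literal('D'). Output: "CD"
Token 3: literal('M'). Output: "CDM"
Token 4: backref(off=1, len=5) (overlapping!). Copied 'MMMMM' from pos 2. Output: "CDMMMMMM"
Token 5: literal('J'). Output: "CDMMMMMMJ"
Token 6: literal('K'). Output: "CDMMMMMMJK"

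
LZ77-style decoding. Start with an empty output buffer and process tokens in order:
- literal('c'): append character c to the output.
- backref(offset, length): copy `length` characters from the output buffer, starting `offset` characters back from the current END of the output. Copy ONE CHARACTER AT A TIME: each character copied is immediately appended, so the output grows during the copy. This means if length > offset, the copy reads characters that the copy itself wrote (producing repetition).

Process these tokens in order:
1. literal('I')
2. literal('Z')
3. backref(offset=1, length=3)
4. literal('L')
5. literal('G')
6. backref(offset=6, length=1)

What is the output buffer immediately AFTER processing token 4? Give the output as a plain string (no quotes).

Answer: IZZZZL

Derivation:
Token 1: literal('I'). Output: "I"
Token 2: literal('Z'). Output: "IZ"
Token 3: backref(off=1, len=3) (overlapping!). Copied 'ZZZ' from pos 1. Output: "IZZZZ"
Token 4: literal('L'). Output: "IZZZZL"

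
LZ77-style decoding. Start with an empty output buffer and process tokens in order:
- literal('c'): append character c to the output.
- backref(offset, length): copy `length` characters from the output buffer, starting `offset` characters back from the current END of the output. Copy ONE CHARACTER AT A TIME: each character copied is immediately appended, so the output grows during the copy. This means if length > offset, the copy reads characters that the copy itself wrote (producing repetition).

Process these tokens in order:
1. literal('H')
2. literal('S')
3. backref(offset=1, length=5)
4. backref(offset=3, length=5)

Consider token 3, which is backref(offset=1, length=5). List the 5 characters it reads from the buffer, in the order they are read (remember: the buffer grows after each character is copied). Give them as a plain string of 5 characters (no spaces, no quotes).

Token 1: literal('H'). Output: "H"
Token 2: literal('S'). Output: "HS"
Token 3: backref(off=1, len=5). Buffer before: "HS" (len 2)
  byte 1: read out[1]='S', append. Buffer now: "HSS"
  byte 2: read out[2]='S', append. Buffer now: "HSSS"
  byte 3: read out[3]='S', append. Buffer now: "HSSSS"
  byte 4: read out[4]='S', append. Buffer now: "HSSSSS"
  byte 5: read out[5]='S', append. Buffer now: "HSSSSSS"

Answer: SSSSS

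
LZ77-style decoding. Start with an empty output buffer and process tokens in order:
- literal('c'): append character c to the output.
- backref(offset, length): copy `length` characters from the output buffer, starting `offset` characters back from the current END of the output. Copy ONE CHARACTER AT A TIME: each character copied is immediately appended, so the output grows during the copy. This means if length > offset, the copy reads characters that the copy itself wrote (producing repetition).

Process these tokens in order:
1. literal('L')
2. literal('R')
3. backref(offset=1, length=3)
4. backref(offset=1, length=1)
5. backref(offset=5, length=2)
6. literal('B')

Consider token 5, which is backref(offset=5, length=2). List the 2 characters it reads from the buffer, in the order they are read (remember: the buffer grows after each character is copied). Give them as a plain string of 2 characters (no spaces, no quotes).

Token 1: literal('L'). Output: "L"
Token 2: literal('R'). Output: "LR"
Token 3: backref(off=1, len=3) (overlapping!). Copied 'RRR' from pos 1. Output: "LRRRR"
Token 4: backref(off=1, len=1). Copied 'R' from pos 4. Output: "LRRRRR"
Token 5: backref(off=5, len=2). Buffer before: "LRRRRR" (len 6)
  byte 1: read out[1]='R', append. Buffer now: "LRRRRRR"
  byte 2: read out[2]='R', append. Buffer now: "LRRRRRRR"

Answer: RR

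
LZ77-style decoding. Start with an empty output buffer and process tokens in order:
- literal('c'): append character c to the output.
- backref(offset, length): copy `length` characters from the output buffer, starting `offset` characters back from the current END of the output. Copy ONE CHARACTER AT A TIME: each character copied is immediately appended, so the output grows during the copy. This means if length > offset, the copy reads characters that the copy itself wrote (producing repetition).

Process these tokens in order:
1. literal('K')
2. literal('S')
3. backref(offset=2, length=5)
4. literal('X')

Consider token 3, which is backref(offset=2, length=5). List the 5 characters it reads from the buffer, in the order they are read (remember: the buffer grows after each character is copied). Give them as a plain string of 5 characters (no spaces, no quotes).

Answer: KSKSK

Derivation:
Token 1: literal('K'). Output: "K"
Token 2: literal('S'). Output: "KS"
Token 3: backref(off=2, len=5). Buffer before: "KS" (len 2)
  byte 1: read out[0]='K', append. Buffer now: "KSK"
  byte 2: read out[1]='S', append. Buffer now: "KSKS"
  byte 3: read out[2]='K', append. Buffer now: "KSKSK"
  byte 4: read out[3]='S', append. Buffer now: "KSKSKS"
  byte 5: read out[4]='K', append. Buffer now: "KSKSKSK"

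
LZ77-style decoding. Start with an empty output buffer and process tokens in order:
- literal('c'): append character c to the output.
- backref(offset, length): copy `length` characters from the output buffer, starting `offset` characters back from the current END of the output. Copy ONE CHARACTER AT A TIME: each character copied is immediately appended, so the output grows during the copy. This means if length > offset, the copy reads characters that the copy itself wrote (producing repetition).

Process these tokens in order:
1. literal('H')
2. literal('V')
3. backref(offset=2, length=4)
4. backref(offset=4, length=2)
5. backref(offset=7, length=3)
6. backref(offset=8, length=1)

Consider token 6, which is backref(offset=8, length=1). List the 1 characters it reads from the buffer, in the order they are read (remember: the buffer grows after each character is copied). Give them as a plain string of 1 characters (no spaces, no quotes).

Token 1: literal('H'). Output: "H"
Token 2: literal('V'). Output: "HV"
Token 3: backref(off=2, len=4) (overlapping!). Copied 'HVHV' from pos 0. Output: "HVHVHV"
Token 4: backref(off=4, len=2). Copied 'HV' from pos 2. Output: "HVHVHVHV"
Token 5: backref(off=7, len=3). Copied 'VHV' from pos 1. Output: "HVHVHVHVVHV"
Token 6: backref(off=8, len=1). Buffer before: "HVHVHVHVVHV" (len 11)
  byte 1: read out[3]='V', append. Buffer now: "HVHVHVHVVHVV"

Answer: V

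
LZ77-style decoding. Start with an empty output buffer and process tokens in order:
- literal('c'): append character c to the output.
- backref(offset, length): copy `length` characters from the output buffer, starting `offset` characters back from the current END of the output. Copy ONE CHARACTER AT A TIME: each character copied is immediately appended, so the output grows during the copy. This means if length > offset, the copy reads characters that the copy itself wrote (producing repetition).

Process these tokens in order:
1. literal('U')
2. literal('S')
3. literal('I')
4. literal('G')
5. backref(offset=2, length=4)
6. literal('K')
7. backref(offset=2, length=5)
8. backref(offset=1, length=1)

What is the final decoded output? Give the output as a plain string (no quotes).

Answer: USIGIGIGKGKGKGG

Derivation:
Token 1: literal('U'). Output: "U"
Token 2: literal('S'). Output: "US"
Token 3: literal('I'). Output: "USI"
Token 4: literal('G'). Output: "USIG"
Token 5: backref(off=2, len=4) (overlapping!). Copied 'IGIG' from pos 2. Output: "USIGIGIG"
Token 6: literal('K'). Output: "USIGIGIGK"
Token 7: backref(off=2, len=5) (overlapping!). Copied 'GKGKG' from pos 7. Output: "USIGIGIGKGKGKG"
Token 8: backref(off=1, len=1). Copied 'G' from pos 13. Output: "USIGIGIGKGKGKGG"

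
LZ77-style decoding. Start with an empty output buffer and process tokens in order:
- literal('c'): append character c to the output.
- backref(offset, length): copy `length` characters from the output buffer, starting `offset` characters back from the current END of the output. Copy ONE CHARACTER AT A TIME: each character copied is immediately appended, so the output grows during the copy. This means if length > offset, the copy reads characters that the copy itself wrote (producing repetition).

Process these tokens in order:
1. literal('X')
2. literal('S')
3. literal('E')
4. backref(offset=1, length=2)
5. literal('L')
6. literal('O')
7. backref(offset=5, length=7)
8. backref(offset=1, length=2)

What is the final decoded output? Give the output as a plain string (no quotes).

Answer: XSEEELOEEELOEEEE

Derivation:
Token 1: literal('X'). Output: "X"
Token 2: literal('S'). Output: "XS"
Token 3: literal('E'). Output: "XSE"
Token 4: backref(off=1, len=2) (overlapping!). Copied 'EE' from pos 2. Output: "XSEEE"
Token 5: literal('L'). Output: "XSEEEL"
Token 6: literal('O'). Output: "XSEEELO"
Token 7: backref(off=5, len=7) (overlapping!). Copied 'EEELOEE' from pos 2. Output: "XSEEELOEEELOEE"
Token 8: backref(off=1, len=2) (overlapping!). Copied 'EE' from pos 13. Output: "XSEEELOEEELOEEEE"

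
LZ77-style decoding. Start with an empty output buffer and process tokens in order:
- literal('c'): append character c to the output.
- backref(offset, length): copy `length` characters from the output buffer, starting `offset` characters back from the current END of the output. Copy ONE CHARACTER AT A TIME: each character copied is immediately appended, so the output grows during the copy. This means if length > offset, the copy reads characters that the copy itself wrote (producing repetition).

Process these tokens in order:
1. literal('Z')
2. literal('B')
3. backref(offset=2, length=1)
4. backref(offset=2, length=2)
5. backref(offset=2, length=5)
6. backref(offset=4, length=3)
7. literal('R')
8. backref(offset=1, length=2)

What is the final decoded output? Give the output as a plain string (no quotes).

Answer: ZBZBZBZBZBZBZRRR

Derivation:
Token 1: literal('Z'). Output: "Z"
Token 2: literal('B'). Output: "ZB"
Token 3: backref(off=2, len=1). Copied 'Z' from pos 0. Output: "ZBZ"
Token 4: backref(off=2, len=2). Copied 'BZ' from pos 1. Output: "ZBZBZ"
Token 5: backref(off=2, len=5) (overlapping!). Copied 'BZBZB' from pos 3. Output: "ZBZBZBZBZB"
Token 6: backref(off=4, len=3). Copied 'ZBZ' from pos 6. Output: "ZBZBZBZBZBZBZ"
Token 7: literal('R'). Output: "ZBZBZBZBZBZBZR"
Token 8: backref(off=1, len=2) (overlapping!). Copied 'RR' from pos 13. Output: "ZBZBZBZBZBZBZRRR"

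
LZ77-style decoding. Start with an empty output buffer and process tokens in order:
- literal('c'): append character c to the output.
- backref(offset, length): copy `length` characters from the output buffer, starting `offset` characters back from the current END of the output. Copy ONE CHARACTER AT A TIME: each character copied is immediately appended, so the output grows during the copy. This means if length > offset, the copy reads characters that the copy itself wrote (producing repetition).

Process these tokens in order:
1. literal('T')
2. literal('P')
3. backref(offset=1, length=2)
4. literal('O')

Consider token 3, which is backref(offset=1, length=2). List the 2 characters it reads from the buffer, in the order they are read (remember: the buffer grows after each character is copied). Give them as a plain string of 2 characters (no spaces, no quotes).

Token 1: literal('T'). Output: "T"
Token 2: literal('P'). Output: "TP"
Token 3: backref(off=1, len=2). Buffer before: "TP" (len 2)
  byte 1: read out[1]='P', append. Buffer now: "TPP"
  byte 2: read out[2]='P', append. Buffer now: "TPPP"

Answer: PP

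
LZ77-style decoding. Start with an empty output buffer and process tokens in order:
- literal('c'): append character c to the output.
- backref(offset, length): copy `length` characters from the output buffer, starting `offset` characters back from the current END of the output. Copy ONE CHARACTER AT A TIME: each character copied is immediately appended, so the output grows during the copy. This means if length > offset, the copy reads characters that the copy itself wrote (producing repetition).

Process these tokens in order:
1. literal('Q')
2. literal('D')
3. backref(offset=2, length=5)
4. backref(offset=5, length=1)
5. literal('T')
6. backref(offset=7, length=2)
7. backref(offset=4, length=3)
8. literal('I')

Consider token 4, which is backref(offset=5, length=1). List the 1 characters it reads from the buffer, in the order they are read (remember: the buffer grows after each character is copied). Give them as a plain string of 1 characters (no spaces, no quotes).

Token 1: literal('Q'). Output: "Q"
Token 2: literal('D'). Output: "QD"
Token 3: backref(off=2, len=5) (overlapping!). Copied 'QDQDQ' from pos 0. Output: "QDQDQDQ"
Token 4: backref(off=5, len=1). Buffer before: "QDQDQDQ" (len 7)
  byte 1: read out[2]='Q', append. Buffer now: "QDQDQDQQ"

Answer: Q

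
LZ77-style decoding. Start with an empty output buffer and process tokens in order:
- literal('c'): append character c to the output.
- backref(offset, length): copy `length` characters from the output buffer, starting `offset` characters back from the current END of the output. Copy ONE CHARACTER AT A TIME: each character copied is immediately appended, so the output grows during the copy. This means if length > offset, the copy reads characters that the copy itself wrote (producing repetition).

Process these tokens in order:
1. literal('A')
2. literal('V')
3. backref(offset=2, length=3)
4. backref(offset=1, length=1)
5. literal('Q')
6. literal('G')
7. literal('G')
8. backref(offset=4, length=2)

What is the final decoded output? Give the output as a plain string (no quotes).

Token 1: literal('A'). Output: "A"
Token 2: literal('V'). Output: "AV"
Token 3: backref(off=2, len=3) (overlapping!). Copied 'AVA' from pos 0. Output: "AVAVA"
Token 4: backref(off=1, len=1). Copied 'A' from pos 4. Output: "AVAVAA"
Token 5: literal('Q'). Output: "AVAVAAQ"
Token 6: literal('G'). Output: "AVAVAAQG"
Token 7: literal('G'). Output: "AVAVAAQGG"
Token 8: backref(off=4, len=2). Copied 'AQ' from pos 5. Output: "AVAVAAQGGAQ"

Answer: AVAVAAQGGAQ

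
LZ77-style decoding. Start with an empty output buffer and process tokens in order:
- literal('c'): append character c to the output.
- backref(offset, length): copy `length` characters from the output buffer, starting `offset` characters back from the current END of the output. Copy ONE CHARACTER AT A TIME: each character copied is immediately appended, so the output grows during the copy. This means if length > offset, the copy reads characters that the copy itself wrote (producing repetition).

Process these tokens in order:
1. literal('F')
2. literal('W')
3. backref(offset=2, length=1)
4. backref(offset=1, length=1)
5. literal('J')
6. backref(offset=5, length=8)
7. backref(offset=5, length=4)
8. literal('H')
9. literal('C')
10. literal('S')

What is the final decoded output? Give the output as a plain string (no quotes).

Token 1: literal('F'). Output: "F"
Token 2: literal('W'). Output: "FW"
Token 3: backref(off=2, len=1). Copied 'F' from pos 0. Output: "FWF"
Token 4: backref(off=1, len=1). Copied 'F' from pos 2. Output: "FWFF"
Token 5: literal('J'). Output: "FWFFJ"
Token 6: backref(off=5, len=8) (overlapping!). Copied 'FWFFJFWF' from pos 0. Output: "FWFFJFWFFJFWF"
Token 7: backref(off=5, len=4). Copied 'FJFW' from pos 8. Output: "FWFFJFWFFJFWFFJFW"
Token 8: literal('H'). Output: "FWFFJFWFFJFWFFJFWH"
Token 9: literal('C'). Output: "FWFFJFWFFJFWFFJFWHC"
Token 10: literal('S'). Output: "FWFFJFWFFJFWFFJFWHCS"

Answer: FWFFJFWFFJFWFFJFWHCS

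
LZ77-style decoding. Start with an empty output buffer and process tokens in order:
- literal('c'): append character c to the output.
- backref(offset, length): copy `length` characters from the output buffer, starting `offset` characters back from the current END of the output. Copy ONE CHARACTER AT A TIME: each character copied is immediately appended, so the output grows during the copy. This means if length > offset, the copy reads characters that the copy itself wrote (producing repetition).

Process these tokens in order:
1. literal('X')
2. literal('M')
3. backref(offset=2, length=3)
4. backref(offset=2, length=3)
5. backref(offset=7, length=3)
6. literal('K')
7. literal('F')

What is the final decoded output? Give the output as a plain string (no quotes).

Token 1: literal('X'). Output: "X"
Token 2: literal('M'). Output: "XM"
Token 3: backref(off=2, len=3) (overlapping!). Copied 'XMX' from pos 0. Output: "XMXMX"
Token 4: backref(off=2, len=3) (overlapping!). Copied 'MXM' from pos 3. Output: "XMXMXMXM"
Token 5: backref(off=7, len=3). Copied 'MXM' from pos 1. Output: "XMXMXMXMMXM"
Token 6: literal('K'). Output: "XMXMXMXMMXMK"
Token 7: literal('F'). Output: "XMXMXMXMMXMKF"

Answer: XMXMXMXMMXMKF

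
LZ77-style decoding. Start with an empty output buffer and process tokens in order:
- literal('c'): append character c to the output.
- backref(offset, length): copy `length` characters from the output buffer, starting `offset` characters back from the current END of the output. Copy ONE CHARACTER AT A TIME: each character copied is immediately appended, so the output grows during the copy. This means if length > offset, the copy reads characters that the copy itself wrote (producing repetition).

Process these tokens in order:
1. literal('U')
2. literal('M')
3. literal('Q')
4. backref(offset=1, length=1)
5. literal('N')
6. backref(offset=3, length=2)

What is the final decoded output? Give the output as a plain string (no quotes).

Token 1: literal('U'). Output: "U"
Token 2: literal('M'). Output: "UM"
Token 3: literal('Q'). Output: "UMQ"
Token 4: backref(off=1, len=1). Copied 'Q' from pos 2. Output: "UMQQ"
Token 5: literal('N'). Output: "UMQQN"
Token 6: backref(off=3, len=2). Copied 'QQ' from pos 2. Output: "UMQQNQQ"

Answer: UMQQNQQ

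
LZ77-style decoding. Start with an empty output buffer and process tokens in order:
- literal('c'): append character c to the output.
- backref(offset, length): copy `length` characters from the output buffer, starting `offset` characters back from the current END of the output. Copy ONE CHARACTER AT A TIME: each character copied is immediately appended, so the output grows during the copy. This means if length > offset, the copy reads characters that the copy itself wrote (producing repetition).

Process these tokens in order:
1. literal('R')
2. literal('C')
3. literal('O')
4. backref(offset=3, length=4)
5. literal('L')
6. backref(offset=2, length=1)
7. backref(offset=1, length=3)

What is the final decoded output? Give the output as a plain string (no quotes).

Answer: RCORCORLRRRR

Derivation:
Token 1: literal('R'). Output: "R"
Token 2: literal('C'). Output: "RC"
Token 3: literal('O'). Output: "RCO"
Token 4: backref(off=3, len=4) (overlapping!). Copied 'RCOR' from pos 0. Output: "RCORCOR"
Token 5: literal('L'). Output: "RCORCORL"
Token 6: backref(off=2, len=1). Copied 'R' from pos 6. Output: "RCORCORLR"
Token 7: backref(off=1, len=3) (overlapping!). Copied 'RRR' from pos 8. Output: "RCORCORLRRRR"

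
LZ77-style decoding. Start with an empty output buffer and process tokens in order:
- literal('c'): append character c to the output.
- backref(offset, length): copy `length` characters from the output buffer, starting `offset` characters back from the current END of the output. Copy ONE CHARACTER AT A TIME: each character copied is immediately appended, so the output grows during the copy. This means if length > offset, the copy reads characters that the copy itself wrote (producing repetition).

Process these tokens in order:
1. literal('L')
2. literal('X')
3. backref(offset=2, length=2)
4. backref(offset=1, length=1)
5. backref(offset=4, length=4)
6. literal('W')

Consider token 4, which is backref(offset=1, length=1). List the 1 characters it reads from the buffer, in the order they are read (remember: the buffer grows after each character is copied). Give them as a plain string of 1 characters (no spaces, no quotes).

Token 1: literal('L'). Output: "L"
Token 2: literal('X'). Output: "LX"
Token 3: backref(off=2, len=2). Copied 'LX' from pos 0. Output: "LXLX"
Token 4: backref(off=1, len=1). Buffer before: "LXLX" (len 4)
  byte 1: read out[3]='X', append. Buffer now: "LXLXX"

Answer: X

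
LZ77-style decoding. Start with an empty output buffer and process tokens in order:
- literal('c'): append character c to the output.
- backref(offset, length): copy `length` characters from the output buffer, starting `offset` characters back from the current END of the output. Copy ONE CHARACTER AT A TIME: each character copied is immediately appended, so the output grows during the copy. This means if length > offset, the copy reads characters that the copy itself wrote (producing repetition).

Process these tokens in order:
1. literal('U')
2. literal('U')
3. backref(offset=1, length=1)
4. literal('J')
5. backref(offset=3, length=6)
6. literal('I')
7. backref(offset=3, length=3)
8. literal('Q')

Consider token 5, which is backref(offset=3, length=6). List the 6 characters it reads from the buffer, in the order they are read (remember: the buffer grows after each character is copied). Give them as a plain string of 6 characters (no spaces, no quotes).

Token 1: literal('U'). Output: "U"
Token 2: literal('U'). Output: "UU"
Token 3: backref(off=1, len=1). Copied 'U' from pos 1. Output: "UUU"
Token 4: literal('J'). Output: "UUUJ"
Token 5: backref(off=3, len=6). Buffer before: "UUUJ" (len 4)
  byte 1: read out[1]='U', append. Buffer now: "UUUJU"
  byte 2: read out[2]='U', append. Buffer now: "UUUJUU"
  byte 3: read out[3]='J', append. Buffer now: "UUUJUUJ"
  byte 4: read out[4]='U', append. Buffer now: "UUUJUUJU"
  byte 5: read out[5]='U', append. Buffer now: "UUUJUUJUU"
  byte 6: read out[6]='J', append. Buffer now: "UUUJUUJUUJ"

Answer: UUJUUJ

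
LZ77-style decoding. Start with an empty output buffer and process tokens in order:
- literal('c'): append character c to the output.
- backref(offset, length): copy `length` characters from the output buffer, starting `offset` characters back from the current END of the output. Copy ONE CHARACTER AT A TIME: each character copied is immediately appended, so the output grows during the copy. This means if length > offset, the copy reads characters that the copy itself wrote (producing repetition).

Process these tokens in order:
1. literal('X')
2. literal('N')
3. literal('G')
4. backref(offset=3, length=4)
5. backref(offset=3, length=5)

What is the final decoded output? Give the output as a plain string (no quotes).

Answer: XNGXNGXNGXNG

Derivation:
Token 1: literal('X'). Output: "X"
Token 2: literal('N'). Output: "XN"
Token 3: literal('G'). Output: "XNG"
Token 4: backref(off=3, len=4) (overlapping!). Copied 'XNGX' from pos 0. Output: "XNGXNGX"
Token 5: backref(off=3, len=5) (overlapping!). Copied 'NGXNG' from pos 4. Output: "XNGXNGXNGXNG"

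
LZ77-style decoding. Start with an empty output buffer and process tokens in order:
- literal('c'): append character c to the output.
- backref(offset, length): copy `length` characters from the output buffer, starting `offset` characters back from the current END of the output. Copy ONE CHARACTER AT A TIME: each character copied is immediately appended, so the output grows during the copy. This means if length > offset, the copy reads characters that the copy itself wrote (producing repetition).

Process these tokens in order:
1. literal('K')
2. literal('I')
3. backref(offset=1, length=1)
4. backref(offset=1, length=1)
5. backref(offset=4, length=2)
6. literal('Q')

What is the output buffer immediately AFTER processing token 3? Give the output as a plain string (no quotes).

Token 1: literal('K'). Output: "K"
Token 2: literal('I'). Output: "KI"
Token 3: backref(off=1, len=1). Copied 'I' from pos 1. Output: "KII"

Answer: KII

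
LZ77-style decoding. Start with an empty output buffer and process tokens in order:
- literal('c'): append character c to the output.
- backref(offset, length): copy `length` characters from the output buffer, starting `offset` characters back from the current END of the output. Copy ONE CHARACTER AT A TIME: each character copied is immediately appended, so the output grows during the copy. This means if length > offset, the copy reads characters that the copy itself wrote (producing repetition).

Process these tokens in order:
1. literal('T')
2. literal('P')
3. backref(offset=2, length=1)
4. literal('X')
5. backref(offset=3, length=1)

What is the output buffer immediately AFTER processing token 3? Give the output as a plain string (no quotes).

Answer: TPT

Derivation:
Token 1: literal('T'). Output: "T"
Token 2: literal('P'). Output: "TP"
Token 3: backref(off=2, len=1). Copied 'T' from pos 0. Output: "TPT"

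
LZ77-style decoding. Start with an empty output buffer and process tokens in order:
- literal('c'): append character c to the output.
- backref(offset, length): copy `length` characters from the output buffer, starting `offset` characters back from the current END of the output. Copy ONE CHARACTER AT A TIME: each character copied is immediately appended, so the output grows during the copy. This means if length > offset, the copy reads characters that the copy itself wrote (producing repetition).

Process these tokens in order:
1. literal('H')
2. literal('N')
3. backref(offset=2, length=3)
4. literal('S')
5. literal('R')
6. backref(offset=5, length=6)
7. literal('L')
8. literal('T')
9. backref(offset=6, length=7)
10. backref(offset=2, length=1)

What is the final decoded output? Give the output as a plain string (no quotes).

Answer: HNHNHSRHNHSRHLTHSRHLTHT

Derivation:
Token 1: literal('H'). Output: "H"
Token 2: literal('N'). Output: "HN"
Token 3: backref(off=2, len=3) (overlapping!). Copied 'HNH' from pos 0. Output: "HNHNH"
Token 4: literal('S'). Output: "HNHNHS"
Token 5: literal('R'). Output: "HNHNHSR"
Token 6: backref(off=5, len=6) (overlapping!). Copied 'HNHSRH' from pos 2. Output: "HNHNHSRHNHSRH"
Token 7: literal('L'). Output: "HNHNHSRHNHSRHL"
Token 8: literal('T'). Output: "HNHNHSRHNHSRHLT"
Token 9: backref(off=6, len=7) (overlapping!). Copied 'HSRHLTH' from pos 9. Output: "HNHNHSRHNHSRHLTHSRHLTH"
Token 10: backref(off=2, len=1). Copied 'T' from pos 20. Output: "HNHNHSRHNHSRHLTHSRHLTHT"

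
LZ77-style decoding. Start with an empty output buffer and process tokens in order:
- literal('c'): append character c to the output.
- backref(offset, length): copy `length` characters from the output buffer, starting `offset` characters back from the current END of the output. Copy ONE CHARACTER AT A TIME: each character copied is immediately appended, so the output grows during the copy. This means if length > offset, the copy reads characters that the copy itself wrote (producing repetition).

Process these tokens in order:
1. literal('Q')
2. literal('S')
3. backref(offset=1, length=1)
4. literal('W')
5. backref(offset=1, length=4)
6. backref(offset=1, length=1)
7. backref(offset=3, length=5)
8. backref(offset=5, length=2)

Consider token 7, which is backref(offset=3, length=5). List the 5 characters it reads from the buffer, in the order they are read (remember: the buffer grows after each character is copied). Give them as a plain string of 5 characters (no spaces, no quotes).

Answer: WWWWW

Derivation:
Token 1: literal('Q'). Output: "Q"
Token 2: literal('S'). Output: "QS"
Token 3: backref(off=1, len=1). Copied 'S' from pos 1. Output: "QSS"
Token 4: literal('W'). Output: "QSSW"
Token 5: backref(off=1, len=4) (overlapping!). Copied 'WWWW' from pos 3. Output: "QSSWWWWW"
Token 6: backref(off=1, len=1). Copied 'W' from pos 7. Output: "QSSWWWWWW"
Token 7: backref(off=3, len=5). Buffer before: "QSSWWWWWW" (len 9)
  byte 1: read out[6]='W', append. Buffer now: "QSSWWWWWWW"
  byte 2: read out[7]='W', append. Buffer now: "QSSWWWWWWWW"
  byte 3: read out[8]='W', append. Buffer now: "QSSWWWWWWWWW"
  byte 4: read out[9]='W', append. Buffer now: "QSSWWWWWWWWWW"
  byte 5: read out[10]='W', append. Buffer now: "QSSWWWWWWWWWWW"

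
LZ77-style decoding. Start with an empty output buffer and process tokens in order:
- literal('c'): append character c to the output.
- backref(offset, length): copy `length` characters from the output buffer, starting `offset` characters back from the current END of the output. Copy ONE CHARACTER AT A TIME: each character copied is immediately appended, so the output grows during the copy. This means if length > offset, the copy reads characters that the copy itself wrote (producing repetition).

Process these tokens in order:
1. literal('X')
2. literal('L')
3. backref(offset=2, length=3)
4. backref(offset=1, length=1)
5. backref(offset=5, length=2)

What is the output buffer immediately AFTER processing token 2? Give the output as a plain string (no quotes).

Answer: XL

Derivation:
Token 1: literal('X'). Output: "X"
Token 2: literal('L'). Output: "XL"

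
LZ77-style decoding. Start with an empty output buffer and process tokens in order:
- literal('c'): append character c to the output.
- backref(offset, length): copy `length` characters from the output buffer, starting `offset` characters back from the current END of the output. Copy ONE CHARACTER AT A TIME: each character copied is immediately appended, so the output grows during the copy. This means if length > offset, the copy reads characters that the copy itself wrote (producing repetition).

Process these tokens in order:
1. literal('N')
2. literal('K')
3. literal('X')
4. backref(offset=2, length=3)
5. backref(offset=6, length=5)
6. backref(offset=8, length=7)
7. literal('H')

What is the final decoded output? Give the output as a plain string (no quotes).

Token 1: literal('N'). Output: "N"
Token 2: literal('K'). Output: "NK"
Token 3: literal('X'). Output: "NKX"
Token 4: backref(off=2, len=3) (overlapping!). Copied 'KXK' from pos 1. Output: "NKXKXK"
Token 5: backref(off=6, len=5). Copied 'NKXKX' from pos 0. Output: "NKXKXKNKXKX"
Token 6: backref(off=8, len=7). Copied 'KXKNKXK' from pos 3. Output: "NKXKXKNKXKXKXKNKXK"
Token 7: literal('H'). Output: "NKXKXKNKXKXKXKNKXKH"

Answer: NKXKXKNKXKXKXKNKXKH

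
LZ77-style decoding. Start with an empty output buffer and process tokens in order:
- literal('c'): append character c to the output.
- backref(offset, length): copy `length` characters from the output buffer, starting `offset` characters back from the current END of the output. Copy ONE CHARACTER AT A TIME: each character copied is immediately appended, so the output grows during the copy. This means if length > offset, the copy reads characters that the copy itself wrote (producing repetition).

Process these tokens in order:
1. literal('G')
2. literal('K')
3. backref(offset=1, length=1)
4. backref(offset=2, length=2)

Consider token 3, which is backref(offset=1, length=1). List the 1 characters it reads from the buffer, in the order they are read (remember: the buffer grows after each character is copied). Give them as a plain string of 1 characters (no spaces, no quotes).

Token 1: literal('G'). Output: "G"
Token 2: literal('K'). Output: "GK"
Token 3: backref(off=1, len=1). Buffer before: "GK" (len 2)
  byte 1: read out[1]='K', append. Buffer now: "GKK"

Answer: K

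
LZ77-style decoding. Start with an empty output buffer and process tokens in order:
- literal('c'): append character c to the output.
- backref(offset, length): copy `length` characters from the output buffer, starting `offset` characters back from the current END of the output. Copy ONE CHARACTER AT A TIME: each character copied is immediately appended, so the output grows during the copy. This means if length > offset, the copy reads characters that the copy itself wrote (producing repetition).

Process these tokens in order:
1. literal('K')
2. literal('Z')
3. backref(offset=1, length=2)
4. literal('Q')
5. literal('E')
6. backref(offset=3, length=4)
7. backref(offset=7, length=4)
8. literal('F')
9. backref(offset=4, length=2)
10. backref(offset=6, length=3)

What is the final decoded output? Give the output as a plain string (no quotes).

Token 1: literal('K'). Output: "K"
Token 2: literal('Z'). Output: "KZ"
Token 3: backref(off=1, len=2) (overlapping!). Copied 'ZZ' from pos 1. Output: "KZZZ"
Token 4: literal('Q'). Output: "KZZZQ"
Token 5: literal('E'). Output: "KZZZQE"
Token 6: backref(off=3, len=4) (overlapping!). Copied 'ZQEZ' from pos 3. Output: "KZZZQEZQEZ"
Token 7: backref(off=7, len=4). Copied 'ZQEZ' from pos 3. Output: "KZZZQEZQEZZQEZ"
Token 8: literal('F'). Output: "KZZZQEZQEZZQEZF"
Token 9: backref(off=4, len=2). Copied 'QE' from pos 11. Output: "KZZZQEZQEZZQEZFQE"
Token 10: backref(off=6, len=3). Copied 'QEZ' from pos 11. Output: "KZZZQEZQEZZQEZFQEQEZ"

Answer: KZZZQEZQEZZQEZFQEQEZ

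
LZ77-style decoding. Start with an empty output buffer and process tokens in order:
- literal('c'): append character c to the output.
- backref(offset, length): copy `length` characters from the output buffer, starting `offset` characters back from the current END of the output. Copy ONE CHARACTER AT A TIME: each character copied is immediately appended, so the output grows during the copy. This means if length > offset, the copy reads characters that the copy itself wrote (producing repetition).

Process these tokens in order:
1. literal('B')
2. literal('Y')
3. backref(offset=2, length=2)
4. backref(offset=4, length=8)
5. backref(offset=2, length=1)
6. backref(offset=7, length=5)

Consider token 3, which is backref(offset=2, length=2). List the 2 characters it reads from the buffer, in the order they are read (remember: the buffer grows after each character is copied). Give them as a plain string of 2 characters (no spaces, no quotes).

Token 1: literal('B'). Output: "B"
Token 2: literal('Y'). Output: "BY"
Token 3: backref(off=2, len=2). Buffer before: "BY" (len 2)
  byte 1: read out[0]='B', append. Buffer now: "BYB"
  byte 2: read out[1]='Y', append. Buffer now: "BYBY"

Answer: BY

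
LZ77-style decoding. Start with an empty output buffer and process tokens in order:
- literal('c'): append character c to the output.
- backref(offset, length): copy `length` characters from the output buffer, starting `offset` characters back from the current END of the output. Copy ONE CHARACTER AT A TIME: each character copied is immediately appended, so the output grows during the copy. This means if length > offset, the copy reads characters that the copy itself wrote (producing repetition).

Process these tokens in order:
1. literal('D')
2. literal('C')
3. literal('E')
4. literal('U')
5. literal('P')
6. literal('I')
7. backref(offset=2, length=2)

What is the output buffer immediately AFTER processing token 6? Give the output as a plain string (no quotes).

Answer: DCEUPI

Derivation:
Token 1: literal('D'). Output: "D"
Token 2: literal('C'). Output: "DC"
Token 3: literal('E'). Output: "DCE"
Token 4: literal('U'). Output: "DCEU"
Token 5: literal('P'). Output: "DCEUP"
Token 6: literal('I'). Output: "DCEUPI"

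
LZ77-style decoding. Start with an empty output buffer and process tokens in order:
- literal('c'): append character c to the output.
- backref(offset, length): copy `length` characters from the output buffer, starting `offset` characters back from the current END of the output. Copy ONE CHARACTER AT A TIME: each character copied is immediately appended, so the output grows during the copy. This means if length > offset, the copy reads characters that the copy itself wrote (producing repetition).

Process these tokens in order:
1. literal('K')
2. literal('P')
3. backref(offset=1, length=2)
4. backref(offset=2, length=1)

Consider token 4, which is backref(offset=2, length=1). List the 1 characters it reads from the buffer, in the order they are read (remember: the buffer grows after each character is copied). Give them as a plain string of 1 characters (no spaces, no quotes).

Token 1: literal('K'). Output: "K"
Token 2: literal('P'). Output: "KP"
Token 3: backref(off=1, len=2) (overlapping!). Copied 'PP' from pos 1. Output: "KPPP"
Token 4: backref(off=2, len=1). Buffer before: "KPPP" (len 4)
  byte 1: read out[2]='P', append. Buffer now: "KPPPP"

Answer: P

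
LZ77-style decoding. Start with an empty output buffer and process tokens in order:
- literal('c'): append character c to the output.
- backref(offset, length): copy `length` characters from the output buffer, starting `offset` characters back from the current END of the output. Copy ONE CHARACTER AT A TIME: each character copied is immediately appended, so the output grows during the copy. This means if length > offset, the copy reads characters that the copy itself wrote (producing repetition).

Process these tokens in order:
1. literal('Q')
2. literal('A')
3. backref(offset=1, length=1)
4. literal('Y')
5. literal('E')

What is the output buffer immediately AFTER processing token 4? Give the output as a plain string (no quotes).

Token 1: literal('Q'). Output: "Q"
Token 2: literal('A'). Output: "QA"
Token 3: backref(off=1, len=1). Copied 'A' from pos 1. Output: "QAA"
Token 4: literal('Y'). Output: "QAAY"

Answer: QAAY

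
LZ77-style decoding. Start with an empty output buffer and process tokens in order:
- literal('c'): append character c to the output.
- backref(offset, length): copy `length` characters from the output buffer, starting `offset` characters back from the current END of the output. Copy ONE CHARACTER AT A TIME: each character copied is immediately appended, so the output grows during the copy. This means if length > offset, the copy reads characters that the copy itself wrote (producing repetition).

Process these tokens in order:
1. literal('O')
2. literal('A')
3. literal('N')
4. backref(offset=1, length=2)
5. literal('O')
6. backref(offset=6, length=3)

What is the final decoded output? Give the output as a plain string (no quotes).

Answer: OANNNOOAN

Derivation:
Token 1: literal('O'). Output: "O"
Token 2: literal('A'). Output: "OA"
Token 3: literal('N'). Output: "OAN"
Token 4: backref(off=1, len=2) (overlapping!). Copied 'NN' from pos 2. Output: "OANNN"
Token 5: literal('O'). Output: "OANNNO"
Token 6: backref(off=6, len=3). Copied 'OAN' from pos 0. Output: "OANNNOOAN"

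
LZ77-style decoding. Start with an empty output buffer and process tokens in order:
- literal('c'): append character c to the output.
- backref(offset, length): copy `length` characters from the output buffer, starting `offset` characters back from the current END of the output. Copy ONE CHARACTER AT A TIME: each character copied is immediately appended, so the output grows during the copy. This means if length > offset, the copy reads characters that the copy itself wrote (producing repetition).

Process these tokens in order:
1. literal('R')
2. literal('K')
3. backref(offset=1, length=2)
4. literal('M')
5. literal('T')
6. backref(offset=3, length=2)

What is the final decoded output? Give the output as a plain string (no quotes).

Answer: RKKKMTKM

Derivation:
Token 1: literal('R'). Output: "R"
Token 2: literal('K'). Output: "RK"
Token 3: backref(off=1, len=2) (overlapping!). Copied 'KK' from pos 1. Output: "RKKK"
Token 4: literal('M'). Output: "RKKKM"
Token 5: literal('T'). Output: "RKKKMT"
Token 6: backref(off=3, len=2). Copied 'KM' from pos 3. Output: "RKKKMTKM"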